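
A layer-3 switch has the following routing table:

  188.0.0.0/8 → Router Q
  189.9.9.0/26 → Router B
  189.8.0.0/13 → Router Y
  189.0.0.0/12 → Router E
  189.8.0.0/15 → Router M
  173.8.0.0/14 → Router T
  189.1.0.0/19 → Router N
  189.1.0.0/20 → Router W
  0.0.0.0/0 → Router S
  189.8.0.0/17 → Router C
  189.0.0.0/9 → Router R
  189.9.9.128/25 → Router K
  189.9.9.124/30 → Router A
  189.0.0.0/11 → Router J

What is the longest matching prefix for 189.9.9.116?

Entries matching 189.9.9.116:
  0.0.0.0/0 (default, matches everything)
  189.0.0.0/9 (189.0.0.0 - 189.127.255.255)
  189.0.0.0/11 (189.0.0.0 - 189.31.255.255)
  189.0.0.0/12 (189.0.0.0 - 189.15.255.255)
  189.8.0.0/13 (189.8.0.0 - 189.15.255.255)
  189.8.0.0/15 (189.8.0.0 - 189.9.255.255)
Most specific is 189.8.0.0/15.

189.8.0.0/15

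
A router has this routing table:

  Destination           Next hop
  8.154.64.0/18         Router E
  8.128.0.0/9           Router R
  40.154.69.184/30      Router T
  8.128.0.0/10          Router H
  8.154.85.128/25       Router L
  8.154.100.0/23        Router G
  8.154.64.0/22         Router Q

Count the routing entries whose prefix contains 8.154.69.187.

3

Prefixes containing 8.154.69.187:
  8.128.0.0/9 (8.128.0.0 - 8.255.255.255)
  8.128.0.0/10 (8.128.0.0 - 8.191.255.255)
  8.154.64.0/18 (8.154.64.0 - 8.154.127.255)
Total matching entries: 3.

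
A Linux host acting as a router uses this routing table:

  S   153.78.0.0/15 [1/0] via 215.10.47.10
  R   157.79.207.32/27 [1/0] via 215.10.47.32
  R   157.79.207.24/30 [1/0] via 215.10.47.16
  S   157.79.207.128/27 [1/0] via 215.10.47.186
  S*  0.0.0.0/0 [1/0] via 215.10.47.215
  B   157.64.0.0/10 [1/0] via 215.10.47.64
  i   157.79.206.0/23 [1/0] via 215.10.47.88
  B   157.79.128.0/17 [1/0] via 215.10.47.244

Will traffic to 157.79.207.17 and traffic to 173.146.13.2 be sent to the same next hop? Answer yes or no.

157.79.207.17: longest match 157.79.206.0/23 -> 215.10.47.88
173.146.13.2: longest match 0.0.0.0/0 -> 215.10.47.215

no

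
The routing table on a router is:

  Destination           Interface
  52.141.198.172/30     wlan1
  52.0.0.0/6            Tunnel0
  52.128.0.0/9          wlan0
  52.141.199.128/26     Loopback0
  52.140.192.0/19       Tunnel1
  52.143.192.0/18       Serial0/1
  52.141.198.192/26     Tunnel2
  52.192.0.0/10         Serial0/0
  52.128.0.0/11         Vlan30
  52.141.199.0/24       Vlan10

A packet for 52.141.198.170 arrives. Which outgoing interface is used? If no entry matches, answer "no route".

Vlan30

Routes whose prefix contains 52.141.198.170:
  52.0.0.0/6 (52.0.0.0 - 55.255.255.255) -> Tunnel0
  52.128.0.0/9 (52.128.0.0 - 52.255.255.255) -> wlan0
  52.128.0.0/11 (52.128.0.0 - 52.159.255.255) -> Vlan30
More-specific entries that do NOT match:
  52.141.198.172/30 (52.141.198.172 - 52.141.198.175) does not contain 52.141.198.170
  52.141.199.128/26 (52.141.199.128 - 52.141.199.191) does not contain 52.141.198.170
  52.141.198.192/26 (52.141.198.192 - 52.141.198.255) does not contain 52.141.198.170
  52.141.199.0/24 (52.141.199.0 - 52.141.199.255) does not contain 52.141.198.170
  52.140.192.0/19 (52.140.192.0 - 52.140.223.255) does not contain 52.141.198.170
  52.143.192.0/18 (52.143.192.0 - 52.143.255.255) does not contain 52.141.198.170
Longest matching prefix is /11 -> interface Vlan30.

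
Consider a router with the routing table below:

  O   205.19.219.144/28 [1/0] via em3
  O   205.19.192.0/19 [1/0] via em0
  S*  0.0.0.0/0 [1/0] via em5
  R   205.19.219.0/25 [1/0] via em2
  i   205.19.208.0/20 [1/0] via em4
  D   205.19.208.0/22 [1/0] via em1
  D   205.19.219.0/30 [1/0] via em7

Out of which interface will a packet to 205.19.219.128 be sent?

Routes whose prefix contains 205.19.219.128:
  0.0.0.0/0 (default, matches everything) -> em5
  205.19.192.0/19 (205.19.192.0 - 205.19.223.255) -> em0
  205.19.208.0/20 (205.19.208.0 - 205.19.223.255) -> em4
More-specific entries that do NOT match:
  205.19.219.0/30 (205.19.219.0 - 205.19.219.3) does not contain 205.19.219.128
  205.19.219.144/28 (205.19.219.144 - 205.19.219.159) does not contain 205.19.219.128
  205.19.219.0/25 (205.19.219.0 - 205.19.219.127) does not contain 205.19.219.128
  205.19.208.0/22 (205.19.208.0 - 205.19.211.255) does not contain 205.19.219.128
Longest matching prefix is /20 -> interface em4.

em4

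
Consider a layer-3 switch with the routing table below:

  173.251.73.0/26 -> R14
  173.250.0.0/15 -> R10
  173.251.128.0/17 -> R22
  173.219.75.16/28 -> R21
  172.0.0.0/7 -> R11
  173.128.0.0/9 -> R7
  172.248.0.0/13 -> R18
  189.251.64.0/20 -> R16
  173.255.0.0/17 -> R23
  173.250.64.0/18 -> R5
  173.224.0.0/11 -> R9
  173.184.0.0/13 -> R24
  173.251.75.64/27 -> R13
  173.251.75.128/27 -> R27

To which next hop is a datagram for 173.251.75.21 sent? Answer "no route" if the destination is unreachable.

R10

Routes whose prefix contains 173.251.75.21:
  172.0.0.0/7 (172.0.0.0 - 173.255.255.255) -> R11
  173.128.0.0/9 (173.128.0.0 - 173.255.255.255) -> R7
  173.224.0.0/11 (173.224.0.0 - 173.255.255.255) -> R9
  173.250.0.0/15 (173.250.0.0 - 173.251.255.255) -> R10
More-specific entries that do NOT match:
  173.219.75.16/28 (173.219.75.16 - 173.219.75.31) does not contain 173.251.75.21
  173.251.75.64/27 (173.251.75.64 - 173.251.75.95) does not contain 173.251.75.21
  173.251.75.128/27 (173.251.75.128 - 173.251.75.159) does not contain 173.251.75.21
  173.251.73.0/26 (173.251.73.0 - 173.251.73.63) does not contain 173.251.75.21
  189.251.64.0/20 (189.251.64.0 - 189.251.79.255) does not contain 173.251.75.21
  173.250.64.0/18 (173.250.64.0 - 173.250.127.255) does not contain 173.251.75.21
  173.251.128.0/17 (173.251.128.0 - 173.251.255.255) does not contain 173.251.75.21
  173.255.0.0/17 (173.255.0.0 - 173.255.127.255) does not contain 173.251.75.21
Longest matching prefix is /15 -> next hop R10.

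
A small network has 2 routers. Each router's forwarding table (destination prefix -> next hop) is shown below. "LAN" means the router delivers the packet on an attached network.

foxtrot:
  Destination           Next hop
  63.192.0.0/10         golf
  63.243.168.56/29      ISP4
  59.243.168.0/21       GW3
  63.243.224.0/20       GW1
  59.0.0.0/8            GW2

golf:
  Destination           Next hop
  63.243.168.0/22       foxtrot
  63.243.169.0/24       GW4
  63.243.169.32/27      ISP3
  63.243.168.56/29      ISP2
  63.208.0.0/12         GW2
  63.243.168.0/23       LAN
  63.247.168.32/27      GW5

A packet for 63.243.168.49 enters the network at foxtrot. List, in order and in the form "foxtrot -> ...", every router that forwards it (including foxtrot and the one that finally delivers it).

foxtrot -> golf

At foxtrot: longest match for 63.243.168.49 is 63.192.0.0/10 -> golf
At golf: longest match for 63.243.168.49 is 63.243.168.0/23 -> LAN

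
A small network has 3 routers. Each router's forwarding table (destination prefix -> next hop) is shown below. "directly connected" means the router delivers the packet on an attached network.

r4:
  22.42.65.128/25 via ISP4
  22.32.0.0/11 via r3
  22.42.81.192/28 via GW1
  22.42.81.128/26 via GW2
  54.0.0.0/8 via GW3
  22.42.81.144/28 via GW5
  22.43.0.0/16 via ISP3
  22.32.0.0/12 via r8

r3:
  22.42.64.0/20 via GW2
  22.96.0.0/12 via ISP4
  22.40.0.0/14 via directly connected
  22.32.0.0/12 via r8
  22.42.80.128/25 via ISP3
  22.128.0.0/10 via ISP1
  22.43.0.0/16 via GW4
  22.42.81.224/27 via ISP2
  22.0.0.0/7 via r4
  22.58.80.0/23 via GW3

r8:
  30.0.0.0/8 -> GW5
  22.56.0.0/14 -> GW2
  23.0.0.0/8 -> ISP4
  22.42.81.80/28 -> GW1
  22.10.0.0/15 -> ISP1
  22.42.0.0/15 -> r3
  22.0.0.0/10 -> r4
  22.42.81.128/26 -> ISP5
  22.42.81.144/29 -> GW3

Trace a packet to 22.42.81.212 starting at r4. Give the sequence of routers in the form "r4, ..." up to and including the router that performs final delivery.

r4, r8, r3

At r4: longest match for 22.42.81.212 is 22.32.0.0/12 -> r8
At r8: longest match for 22.42.81.212 is 22.42.0.0/15 -> r3
At r3: longest match for 22.42.81.212 is 22.40.0.0/14 -> directly connected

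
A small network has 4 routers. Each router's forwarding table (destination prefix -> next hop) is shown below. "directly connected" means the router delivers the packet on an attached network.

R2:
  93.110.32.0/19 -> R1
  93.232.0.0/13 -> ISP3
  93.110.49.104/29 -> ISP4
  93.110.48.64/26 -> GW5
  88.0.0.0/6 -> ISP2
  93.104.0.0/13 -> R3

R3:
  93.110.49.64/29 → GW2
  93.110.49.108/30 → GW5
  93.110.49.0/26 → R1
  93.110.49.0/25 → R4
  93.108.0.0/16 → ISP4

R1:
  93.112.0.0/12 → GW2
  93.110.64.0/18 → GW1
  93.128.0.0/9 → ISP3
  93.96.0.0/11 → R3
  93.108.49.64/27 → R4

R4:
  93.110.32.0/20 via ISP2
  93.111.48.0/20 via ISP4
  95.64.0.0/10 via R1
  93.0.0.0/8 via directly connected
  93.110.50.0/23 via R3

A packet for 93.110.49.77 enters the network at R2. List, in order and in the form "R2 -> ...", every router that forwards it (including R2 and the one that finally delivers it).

At R2: longest match for 93.110.49.77 is 93.110.32.0/19 -> R1
At R1: longest match for 93.110.49.77 is 93.96.0.0/11 -> R3
At R3: longest match for 93.110.49.77 is 93.110.49.0/25 -> R4
At R4: longest match for 93.110.49.77 is 93.0.0.0/8 -> directly connected

R2 -> R1 -> R3 -> R4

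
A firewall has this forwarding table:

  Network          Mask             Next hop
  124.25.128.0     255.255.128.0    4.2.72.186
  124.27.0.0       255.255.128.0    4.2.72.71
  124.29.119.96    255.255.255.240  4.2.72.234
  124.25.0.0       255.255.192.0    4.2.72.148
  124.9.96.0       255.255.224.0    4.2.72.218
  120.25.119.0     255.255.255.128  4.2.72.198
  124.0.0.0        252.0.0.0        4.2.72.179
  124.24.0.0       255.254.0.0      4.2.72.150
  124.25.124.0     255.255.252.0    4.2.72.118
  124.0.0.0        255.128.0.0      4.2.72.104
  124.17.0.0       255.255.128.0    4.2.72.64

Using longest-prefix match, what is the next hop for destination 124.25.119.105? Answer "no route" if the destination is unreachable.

Routes whose prefix contains 124.25.119.105:
  124.0.0.0/6 (124.0.0.0 - 127.255.255.255) -> 4.2.72.179
  124.0.0.0/9 (124.0.0.0 - 124.127.255.255) -> 4.2.72.104
  124.24.0.0/15 (124.24.0.0 - 124.25.255.255) -> 4.2.72.150
More-specific entries that do NOT match:
  124.29.119.96/28 (124.29.119.96 - 124.29.119.111) does not contain 124.25.119.105
  120.25.119.0/25 (120.25.119.0 - 120.25.119.127) does not contain 124.25.119.105
  124.25.124.0/22 (124.25.124.0 - 124.25.127.255) does not contain 124.25.119.105
  124.9.96.0/19 (124.9.96.0 - 124.9.127.255) does not contain 124.25.119.105
  124.25.0.0/18 (124.25.0.0 - 124.25.63.255) does not contain 124.25.119.105
  124.25.128.0/17 (124.25.128.0 - 124.25.255.255) does not contain 124.25.119.105
  124.27.0.0/17 (124.27.0.0 - 124.27.127.255) does not contain 124.25.119.105
  124.17.0.0/17 (124.17.0.0 - 124.17.127.255) does not contain 124.25.119.105
Longest matching prefix is /15 -> next hop 4.2.72.150.

4.2.72.150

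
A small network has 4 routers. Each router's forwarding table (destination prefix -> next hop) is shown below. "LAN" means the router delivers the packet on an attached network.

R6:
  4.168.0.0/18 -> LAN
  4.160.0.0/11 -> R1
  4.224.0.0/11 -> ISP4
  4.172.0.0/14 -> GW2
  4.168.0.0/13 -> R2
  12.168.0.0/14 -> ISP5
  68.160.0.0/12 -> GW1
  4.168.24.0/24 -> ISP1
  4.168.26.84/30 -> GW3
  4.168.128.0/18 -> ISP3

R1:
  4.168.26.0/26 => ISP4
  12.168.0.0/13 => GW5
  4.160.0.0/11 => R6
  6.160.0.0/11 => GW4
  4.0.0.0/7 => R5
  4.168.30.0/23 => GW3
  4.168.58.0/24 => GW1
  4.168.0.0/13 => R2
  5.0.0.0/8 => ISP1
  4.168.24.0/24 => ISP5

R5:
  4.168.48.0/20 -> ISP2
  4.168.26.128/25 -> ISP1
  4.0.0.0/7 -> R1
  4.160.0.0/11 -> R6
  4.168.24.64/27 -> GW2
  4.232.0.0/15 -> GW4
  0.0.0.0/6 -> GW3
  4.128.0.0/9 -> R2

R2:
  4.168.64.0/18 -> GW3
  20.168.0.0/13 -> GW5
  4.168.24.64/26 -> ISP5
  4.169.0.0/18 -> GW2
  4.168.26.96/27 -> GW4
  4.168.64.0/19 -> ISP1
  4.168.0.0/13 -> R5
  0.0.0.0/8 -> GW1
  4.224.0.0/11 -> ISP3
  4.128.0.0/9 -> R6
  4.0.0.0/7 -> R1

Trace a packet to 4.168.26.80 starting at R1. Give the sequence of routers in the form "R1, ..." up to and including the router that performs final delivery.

R1, R2, R5, R6

At R1: longest match for 4.168.26.80 is 4.168.0.0/13 -> R2
At R2: longest match for 4.168.26.80 is 4.168.0.0/13 -> R5
At R5: longest match for 4.168.26.80 is 4.160.0.0/11 -> R6
At R6: longest match for 4.168.26.80 is 4.168.0.0/18 -> LAN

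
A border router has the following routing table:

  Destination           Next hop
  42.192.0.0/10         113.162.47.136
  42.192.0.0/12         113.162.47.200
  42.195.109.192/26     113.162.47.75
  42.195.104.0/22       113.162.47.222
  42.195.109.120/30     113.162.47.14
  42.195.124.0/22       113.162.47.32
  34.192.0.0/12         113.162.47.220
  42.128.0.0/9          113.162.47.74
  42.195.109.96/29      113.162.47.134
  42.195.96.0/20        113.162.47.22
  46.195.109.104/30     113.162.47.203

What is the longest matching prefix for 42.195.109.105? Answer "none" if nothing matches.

42.195.96.0/20

Entries matching 42.195.109.105:
  42.128.0.0/9 (42.128.0.0 - 42.255.255.255)
  42.192.0.0/10 (42.192.0.0 - 42.255.255.255)
  42.192.0.0/12 (42.192.0.0 - 42.207.255.255)
  42.195.96.0/20 (42.195.96.0 - 42.195.111.255)
Most specific is 42.195.96.0/20.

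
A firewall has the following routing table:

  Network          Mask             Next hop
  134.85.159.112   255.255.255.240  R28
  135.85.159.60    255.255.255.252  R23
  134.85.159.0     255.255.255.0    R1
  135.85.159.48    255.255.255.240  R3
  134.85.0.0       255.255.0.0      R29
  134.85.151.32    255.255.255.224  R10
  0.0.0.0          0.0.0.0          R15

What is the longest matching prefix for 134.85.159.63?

Entries matching 134.85.159.63:
  0.0.0.0/0 (default, matches everything)
  134.85.0.0/16 (134.85.0.0 - 134.85.255.255)
  134.85.159.0/24 (134.85.159.0 - 134.85.159.255)
Most specific is 134.85.159.0/24.

134.85.159.0/24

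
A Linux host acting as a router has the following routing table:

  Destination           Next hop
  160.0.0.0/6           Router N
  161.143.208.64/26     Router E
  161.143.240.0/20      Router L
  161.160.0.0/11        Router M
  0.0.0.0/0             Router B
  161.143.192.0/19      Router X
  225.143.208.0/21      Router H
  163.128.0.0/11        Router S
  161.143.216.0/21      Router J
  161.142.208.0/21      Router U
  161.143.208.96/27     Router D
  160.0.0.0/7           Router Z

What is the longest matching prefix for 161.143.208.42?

Entries matching 161.143.208.42:
  0.0.0.0/0 (default, matches everything)
  160.0.0.0/6 (160.0.0.0 - 163.255.255.255)
  160.0.0.0/7 (160.0.0.0 - 161.255.255.255)
  161.143.192.0/19 (161.143.192.0 - 161.143.223.255)
Most specific is 161.143.192.0/19.

161.143.192.0/19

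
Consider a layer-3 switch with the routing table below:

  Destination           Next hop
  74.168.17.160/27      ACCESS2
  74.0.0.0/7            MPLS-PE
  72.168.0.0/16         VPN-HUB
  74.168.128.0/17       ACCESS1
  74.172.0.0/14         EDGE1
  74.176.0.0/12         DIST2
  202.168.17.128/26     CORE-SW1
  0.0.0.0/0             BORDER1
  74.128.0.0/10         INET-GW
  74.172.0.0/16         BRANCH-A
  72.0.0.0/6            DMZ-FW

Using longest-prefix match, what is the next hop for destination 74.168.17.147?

Routes whose prefix contains 74.168.17.147:
  0.0.0.0/0 (default, matches everything) -> BORDER1
  72.0.0.0/6 (72.0.0.0 - 75.255.255.255) -> DMZ-FW
  74.0.0.0/7 (74.0.0.0 - 75.255.255.255) -> MPLS-PE
  74.128.0.0/10 (74.128.0.0 - 74.191.255.255) -> INET-GW
More-specific entries that do NOT match:
  74.168.17.160/27 (74.168.17.160 - 74.168.17.191) does not contain 74.168.17.147
  202.168.17.128/26 (202.168.17.128 - 202.168.17.191) does not contain 74.168.17.147
  74.168.128.0/17 (74.168.128.0 - 74.168.255.255) does not contain 74.168.17.147
  72.168.0.0/16 (72.168.0.0 - 72.168.255.255) does not contain 74.168.17.147
  74.172.0.0/16 (74.172.0.0 - 74.172.255.255) does not contain 74.168.17.147
  74.172.0.0/14 (74.172.0.0 - 74.175.255.255) does not contain 74.168.17.147
  74.176.0.0/12 (74.176.0.0 - 74.191.255.255) does not contain 74.168.17.147
Longest matching prefix is /10 -> next hop INET-GW.

INET-GW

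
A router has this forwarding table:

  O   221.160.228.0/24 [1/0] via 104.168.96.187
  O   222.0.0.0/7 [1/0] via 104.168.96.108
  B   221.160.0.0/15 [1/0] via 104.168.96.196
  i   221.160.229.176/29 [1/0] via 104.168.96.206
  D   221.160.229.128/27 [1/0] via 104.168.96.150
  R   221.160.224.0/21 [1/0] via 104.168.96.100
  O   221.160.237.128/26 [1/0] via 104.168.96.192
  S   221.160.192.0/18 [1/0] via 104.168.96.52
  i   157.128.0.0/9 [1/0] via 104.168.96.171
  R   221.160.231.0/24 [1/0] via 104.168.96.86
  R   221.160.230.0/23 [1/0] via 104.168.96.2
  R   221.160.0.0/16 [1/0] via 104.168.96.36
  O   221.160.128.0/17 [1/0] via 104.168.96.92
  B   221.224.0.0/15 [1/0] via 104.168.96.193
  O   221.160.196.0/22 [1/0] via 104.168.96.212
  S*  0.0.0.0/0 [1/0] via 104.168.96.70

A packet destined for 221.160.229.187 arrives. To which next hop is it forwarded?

104.168.96.100

Routes whose prefix contains 221.160.229.187:
  0.0.0.0/0 (default, matches everything) -> 104.168.96.70
  221.160.0.0/15 (221.160.0.0 - 221.161.255.255) -> 104.168.96.196
  221.160.0.0/16 (221.160.0.0 - 221.160.255.255) -> 104.168.96.36
  221.160.128.0/17 (221.160.128.0 - 221.160.255.255) -> 104.168.96.92
  221.160.192.0/18 (221.160.192.0 - 221.160.255.255) -> 104.168.96.52
  221.160.224.0/21 (221.160.224.0 - 221.160.231.255) -> 104.168.96.100
More-specific entries that do NOT match:
  221.160.229.176/29 (221.160.229.176 - 221.160.229.183) does not contain 221.160.229.187
  221.160.229.128/27 (221.160.229.128 - 221.160.229.159) does not contain 221.160.229.187
  221.160.237.128/26 (221.160.237.128 - 221.160.237.191) does not contain 221.160.229.187
  221.160.228.0/24 (221.160.228.0 - 221.160.228.255) does not contain 221.160.229.187
  221.160.231.0/24 (221.160.231.0 - 221.160.231.255) does not contain 221.160.229.187
  221.160.230.0/23 (221.160.230.0 - 221.160.231.255) does not contain 221.160.229.187
  221.160.196.0/22 (221.160.196.0 - 221.160.199.255) does not contain 221.160.229.187
Longest matching prefix is /21 -> next hop 104.168.96.100.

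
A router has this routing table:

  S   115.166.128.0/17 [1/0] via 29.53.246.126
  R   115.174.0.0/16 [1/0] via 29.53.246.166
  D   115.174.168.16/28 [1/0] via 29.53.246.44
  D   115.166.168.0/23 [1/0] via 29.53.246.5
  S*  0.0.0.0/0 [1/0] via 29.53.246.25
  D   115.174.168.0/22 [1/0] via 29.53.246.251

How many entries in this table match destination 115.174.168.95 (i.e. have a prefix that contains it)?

Prefixes containing 115.174.168.95:
  0.0.0.0/0 (default, matches everything)
  115.174.0.0/16 (115.174.0.0 - 115.174.255.255)
  115.174.168.0/22 (115.174.168.0 - 115.174.171.255)
Total matching entries: 3.

3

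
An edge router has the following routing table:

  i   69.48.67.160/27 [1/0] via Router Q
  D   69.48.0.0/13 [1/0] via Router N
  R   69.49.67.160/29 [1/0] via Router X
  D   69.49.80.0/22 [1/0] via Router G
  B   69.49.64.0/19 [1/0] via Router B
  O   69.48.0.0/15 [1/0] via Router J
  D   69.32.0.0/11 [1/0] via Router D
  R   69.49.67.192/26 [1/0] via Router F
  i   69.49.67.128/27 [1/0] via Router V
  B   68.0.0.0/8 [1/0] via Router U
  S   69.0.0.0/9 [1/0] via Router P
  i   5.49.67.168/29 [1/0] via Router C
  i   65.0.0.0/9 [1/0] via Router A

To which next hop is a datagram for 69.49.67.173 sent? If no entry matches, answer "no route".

Routes whose prefix contains 69.49.67.173:
  69.0.0.0/9 (69.0.0.0 - 69.127.255.255) -> Router P
  69.32.0.0/11 (69.32.0.0 - 69.63.255.255) -> Router D
  69.48.0.0/13 (69.48.0.0 - 69.55.255.255) -> Router N
  69.48.0.0/15 (69.48.0.0 - 69.49.255.255) -> Router J
  69.49.64.0/19 (69.49.64.0 - 69.49.95.255) -> Router B
More-specific entries that do NOT match:
  69.49.67.160/29 (69.49.67.160 - 69.49.67.167) does not contain 69.49.67.173
  5.49.67.168/29 (5.49.67.168 - 5.49.67.175) does not contain 69.49.67.173
  69.48.67.160/27 (69.48.67.160 - 69.48.67.191) does not contain 69.49.67.173
  69.49.67.128/27 (69.49.67.128 - 69.49.67.159) does not contain 69.49.67.173
  69.49.67.192/26 (69.49.67.192 - 69.49.67.255) does not contain 69.49.67.173
  69.49.80.0/22 (69.49.80.0 - 69.49.83.255) does not contain 69.49.67.173
Longest matching prefix is /19 -> next hop Router B.

Router B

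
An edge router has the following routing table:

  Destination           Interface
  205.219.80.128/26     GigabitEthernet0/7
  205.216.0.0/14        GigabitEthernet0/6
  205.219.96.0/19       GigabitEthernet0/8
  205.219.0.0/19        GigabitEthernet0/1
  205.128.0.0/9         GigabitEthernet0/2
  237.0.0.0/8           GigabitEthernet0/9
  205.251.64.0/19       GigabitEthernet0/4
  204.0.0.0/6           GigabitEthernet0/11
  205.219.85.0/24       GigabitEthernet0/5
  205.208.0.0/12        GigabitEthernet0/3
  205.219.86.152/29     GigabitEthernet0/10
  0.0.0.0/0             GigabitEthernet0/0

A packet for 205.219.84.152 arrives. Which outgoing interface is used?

GigabitEthernet0/6

Routes whose prefix contains 205.219.84.152:
  0.0.0.0/0 (default, matches everything) -> GigabitEthernet0/0
  204.0.0.0/6 (204.0.0.0 - 207.255.255.255) -> GigabitEthernet0/11
  205.128.0.0/9 (205.128.0.0 - 205.255.255.255) -> GigabitEthernet0/2
  205.208.0.0/12 (205.208.0.0 - 205.223.255.255) -> GigabitEthernet0/3
  205.216.0.0/14 (205.216.0.0 - 205.219.255.255) -> GigabitEthernet0/6
More-specific entries that do NOT match:
  205.219.86.152/29 (205.219.86.152 - 205.219.86.159) does not contain 205.219.84.152
  205.219.80.128/26 (205.219.80.128 - 205.219.80.191) does not contain 205.219.84.152
  205.219.85.0/24 (205.219.85.0 - 205.219.85.255) does not contain 205.219.84.152
  205.219.96.0/19 (205.219.96.0 - 205.219.127.255) does not contain 205.219.84.152
  205.219.0.0/19 (205.219.0.0 - 205.219.31.255) does not contain 205.219.84.152
  205.251.64.0/19 (205.251.64.0 - 205.251.95.255) does not contain 205.219.84.152
Longest matching prefix is /14 -> interface GigabitEthernet0/6.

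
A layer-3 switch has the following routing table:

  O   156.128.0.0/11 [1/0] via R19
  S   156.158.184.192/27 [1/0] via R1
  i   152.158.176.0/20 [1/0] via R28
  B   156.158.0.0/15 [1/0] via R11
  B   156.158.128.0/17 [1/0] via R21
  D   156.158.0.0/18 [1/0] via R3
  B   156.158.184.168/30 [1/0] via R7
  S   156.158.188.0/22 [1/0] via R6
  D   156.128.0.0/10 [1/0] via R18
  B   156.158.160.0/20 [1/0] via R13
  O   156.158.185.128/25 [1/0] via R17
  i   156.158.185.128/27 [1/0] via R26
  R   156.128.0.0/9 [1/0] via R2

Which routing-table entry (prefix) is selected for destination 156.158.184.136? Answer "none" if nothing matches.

Entries matching 156.158.184.136:
  156.128.0.0/9 (156.128.0.0 - 156.255.255.255)
  156.128.0.0/10 (156.128.0.0 - 156.191.255.255)
  156.128.0.0/11 (156.128.0.0 - 156.159.255.255)
  156.158.0.0/15 (156.158.0.0 - 156.159.255.255)
  156.158.128.0/17 (156.158.128.0 - 156.158.255.255)
Most specific is 156.158.128.0/17.

156.158.128.0/17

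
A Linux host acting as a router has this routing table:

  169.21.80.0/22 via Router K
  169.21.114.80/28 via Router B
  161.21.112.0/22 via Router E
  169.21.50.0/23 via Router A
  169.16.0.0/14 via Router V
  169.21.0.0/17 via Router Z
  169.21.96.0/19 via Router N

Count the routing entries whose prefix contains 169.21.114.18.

2

Prefixes containing 169.21.114.18:
  169.21.0.0/17 (169.21.0.0 - 169.21.127.255)
  169.21.96.0/19 (169.21.96.0 - 169.21.127.255)
Total matching entries: 2.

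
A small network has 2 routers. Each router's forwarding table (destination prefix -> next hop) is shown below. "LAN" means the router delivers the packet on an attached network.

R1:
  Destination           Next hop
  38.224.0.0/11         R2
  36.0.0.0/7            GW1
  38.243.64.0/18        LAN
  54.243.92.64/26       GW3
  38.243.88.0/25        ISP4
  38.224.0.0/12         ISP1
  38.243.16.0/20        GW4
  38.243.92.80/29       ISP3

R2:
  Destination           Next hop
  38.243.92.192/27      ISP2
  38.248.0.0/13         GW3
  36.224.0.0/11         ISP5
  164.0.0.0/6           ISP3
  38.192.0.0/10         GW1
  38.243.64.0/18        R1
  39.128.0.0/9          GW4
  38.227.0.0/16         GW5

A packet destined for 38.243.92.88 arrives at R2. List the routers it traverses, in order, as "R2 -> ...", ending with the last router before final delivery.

At R2: longest match for 38.243.92.88 is 38.243.64.0/18 -> R1
At R1: longest match for 38.243.92.88 is 38.243.64.0/18 -> LAN

R2 -> R1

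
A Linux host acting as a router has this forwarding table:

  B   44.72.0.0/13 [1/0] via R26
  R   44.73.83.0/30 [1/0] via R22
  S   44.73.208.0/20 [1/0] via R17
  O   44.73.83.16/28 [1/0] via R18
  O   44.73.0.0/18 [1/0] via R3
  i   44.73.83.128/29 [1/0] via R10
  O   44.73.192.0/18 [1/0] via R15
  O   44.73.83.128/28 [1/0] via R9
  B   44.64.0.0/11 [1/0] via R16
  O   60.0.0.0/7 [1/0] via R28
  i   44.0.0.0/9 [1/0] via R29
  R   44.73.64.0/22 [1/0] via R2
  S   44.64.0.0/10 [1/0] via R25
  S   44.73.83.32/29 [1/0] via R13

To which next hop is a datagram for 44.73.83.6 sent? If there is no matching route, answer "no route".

R26

Routes whose prefix contains 44.73.83.6:
  44.0.0.0/9 (44.0.0.0 - 44.127.255.255) -> R29
  44.64.0.0/10 (44.64.0.0 - 44.127.255.255) -> R25
  44.64.0.0/11 (44.64.0.0 - 44.95.255.255) -> R16
  44.72.0.0/13 (44.72.0.0 - 44.79.255.255) -> R26
More-specific entries that do NOT match:
  44.73.83.0/30 (44.73.83.0 - 44.73.83.3) does not contain 44.73.83.6
  44.73.83.128/29 (44.73.83.128 - 44.73.83.135) does not contain 44.73.83.6
  44.73.83.32/29 (44.73.83.32 - 44.73.83.39) does not contain 44.73.83.6
  44.73.83.16/28 (44.73.83.16 - 44.73.83.31) does not contain 44.73.83.6
  44.73.83.128/28 (44.73.83.128 - 44.73.83.143) does not contain 44.73.83.6
  44.73.64.0/22 (44.73.64.0 - 44.73.67.255) does not contain 44.73.83.6
  44.73.208.0/20 (44.73.208.0 - 44.73.223.255) does not contain 44.73.83.6
  44.73.0.0/18 (44.73.0.0 - 44.73.63.255) does not contain 44.73.83.6
  44.73.192.0/18 (44.73.192.0 - 44.73.255.255) does not contain 44.73.83.6
Longest matching prefix is /13 -> next hop R26.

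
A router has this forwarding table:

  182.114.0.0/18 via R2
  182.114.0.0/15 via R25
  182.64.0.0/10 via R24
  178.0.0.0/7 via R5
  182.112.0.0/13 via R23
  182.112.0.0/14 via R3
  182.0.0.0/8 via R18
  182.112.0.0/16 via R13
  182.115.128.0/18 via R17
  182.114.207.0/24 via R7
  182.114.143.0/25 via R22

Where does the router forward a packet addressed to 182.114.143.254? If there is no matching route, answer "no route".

Routes whose prefix contains 182.114.143.254:
  182.0.0.0/8 (182.0.0.0 - 182.255.255.255) -> R18
  182.64.0.0/10 (182.64.0.0 - 182.127.255.255) -> R24
  182.112.0.0/13 (182.112.0.0 - 182.119.255.255) -> R23
  182.112.0.0/14 (182.112.0.0 - 182.115.255.255) -> R3
  182.114.0.0/15 (182.114.0.0 - 182.115.255.255) -> R25
More-specific entries that do NOT match:
  182.114.143.0/25 (182.114.143.0 - 182.114.143.127) does not contain 182.114.143.254
  182.114.207.0/24 (182.114.207.0 - 182.114.207.255) does not contain 182.114.143.254
  182.114.0.0/18 (182.114.0.0 - 182.114.63.255) does not contain 182.114.143.254
  182.115.128.0/18 (182.115.128.0 - 182.115.191.255) does not contain 182.114.143.254
  182.112.0.0/16 (182.112.0.0 - 182.112.255.255) does not contain 182.114.143.254
Longest matching prefix is /15 -> next hop R25.

R25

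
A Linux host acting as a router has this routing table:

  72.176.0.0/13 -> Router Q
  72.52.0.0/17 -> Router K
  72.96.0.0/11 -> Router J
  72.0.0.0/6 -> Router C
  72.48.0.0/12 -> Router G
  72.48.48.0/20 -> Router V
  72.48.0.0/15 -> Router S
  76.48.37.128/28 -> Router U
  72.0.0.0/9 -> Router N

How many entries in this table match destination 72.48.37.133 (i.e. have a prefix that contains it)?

Prefixes containing 72.48.37.133:
  72.0.0.0/6 (72.0.0.0 - 75.255.255.255)
  72.0.0.0/9 (72.0.0.0 - 72.127.255.255)
  72.48.0.0/12 (72.48.0.0 - 72.63.255.255)
  72.48.0.0/15 (72.48.0.0 - 72.49.255.255)
Total matching entries: 4.

4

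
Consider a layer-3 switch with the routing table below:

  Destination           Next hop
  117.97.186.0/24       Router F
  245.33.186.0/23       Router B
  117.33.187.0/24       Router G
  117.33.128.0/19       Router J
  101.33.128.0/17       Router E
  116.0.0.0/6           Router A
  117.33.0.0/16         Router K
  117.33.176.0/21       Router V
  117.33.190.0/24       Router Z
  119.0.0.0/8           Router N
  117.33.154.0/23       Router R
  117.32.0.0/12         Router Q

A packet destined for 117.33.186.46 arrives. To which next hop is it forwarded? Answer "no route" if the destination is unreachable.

Router K

Routes whose prefix contains 117.33.186.46:
  116.0.0.0/6 (116.0.0.0 - 119.255.255.255) -> Router A
  117.32.0.0/12 (117.32.0.0 - 117.47.255.255) -> Router Q
  117.33.0.0/16 (117.33.0.0 - 117.33.255.255) -> Router K
More-specific entries that do NOT match:
  117.97.186.0/24 (117.97.186.0 - 117.97.186.255) does not contain 117.33.186.46
  117.33.187.0/24 (117.33.187.0 - 117.33.187.255) does not contain 117.33.186.46
  117.33.190.0/24 (117.33.190.0 - 117.33.190.255) does not contain 117.33.186.46
  245.33.186.0/23 (245.33.186.0 - 245.33.187.255) does not contain 117.33.186.46
  117.33.154.0/23 (117.33.154.0 - 117.33.155.255) does not contain 117.33.186.46
  117.33.176.0/21 (117.33.176.0 - 117.33.183.255) does not contain 117.33.186.46
  117.33.128.0/19 (117.33.128.0 - 117.33.159.255) does not contain 117.33.186.46
  101.33.128.0/17 (101.33.128.0 - 101.33.255.255) does not contain 117.33.186.46
Longest matching prefix is /16 -> next hop Router K.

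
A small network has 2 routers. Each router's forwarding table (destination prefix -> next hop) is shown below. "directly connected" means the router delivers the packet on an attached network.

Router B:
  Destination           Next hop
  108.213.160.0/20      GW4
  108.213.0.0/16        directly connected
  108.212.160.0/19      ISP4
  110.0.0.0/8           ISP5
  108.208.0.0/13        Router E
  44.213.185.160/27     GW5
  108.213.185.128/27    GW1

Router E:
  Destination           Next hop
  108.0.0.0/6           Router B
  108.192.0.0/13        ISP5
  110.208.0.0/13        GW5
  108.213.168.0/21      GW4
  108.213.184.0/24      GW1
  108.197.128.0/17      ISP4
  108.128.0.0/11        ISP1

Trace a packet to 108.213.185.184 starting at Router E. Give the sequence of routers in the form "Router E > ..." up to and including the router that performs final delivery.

At Router E: longest match for 108.213.185.184 is 108.0.0.0/6 -> Router B
At Router B: longest match for 108.213.185.184 is 108.213.0.0/16 -> directly connected

Router E > Router B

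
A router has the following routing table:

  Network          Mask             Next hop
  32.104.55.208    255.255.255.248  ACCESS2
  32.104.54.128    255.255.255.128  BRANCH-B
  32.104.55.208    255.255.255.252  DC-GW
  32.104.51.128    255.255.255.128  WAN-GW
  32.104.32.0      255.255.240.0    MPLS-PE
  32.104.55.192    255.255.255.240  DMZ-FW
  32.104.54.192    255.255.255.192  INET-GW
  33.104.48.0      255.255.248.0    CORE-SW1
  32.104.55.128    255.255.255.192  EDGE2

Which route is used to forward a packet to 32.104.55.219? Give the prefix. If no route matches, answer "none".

32.104.55.219 is outside every listed prefix and there is no default route.

none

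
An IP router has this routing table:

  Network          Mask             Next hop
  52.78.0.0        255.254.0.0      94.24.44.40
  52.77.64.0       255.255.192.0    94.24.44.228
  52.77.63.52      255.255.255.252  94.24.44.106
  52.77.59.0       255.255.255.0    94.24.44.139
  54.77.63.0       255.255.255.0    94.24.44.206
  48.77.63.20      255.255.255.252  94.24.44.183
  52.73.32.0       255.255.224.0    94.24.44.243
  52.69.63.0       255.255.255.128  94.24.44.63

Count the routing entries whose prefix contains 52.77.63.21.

No listed prefix contains 52.77.63.21.
Total matching entries: 0.

0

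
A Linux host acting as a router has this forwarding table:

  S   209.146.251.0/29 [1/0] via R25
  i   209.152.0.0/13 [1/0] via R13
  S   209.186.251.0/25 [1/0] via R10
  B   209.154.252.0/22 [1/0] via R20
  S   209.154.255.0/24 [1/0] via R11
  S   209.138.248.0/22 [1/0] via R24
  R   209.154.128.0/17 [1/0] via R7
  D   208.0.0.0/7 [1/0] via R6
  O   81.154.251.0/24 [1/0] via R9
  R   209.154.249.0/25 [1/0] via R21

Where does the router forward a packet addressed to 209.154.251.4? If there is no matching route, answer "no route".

Routes whose prefix contains 209.154.251.4:
  208.0.0.0/7 (208.0.0.0 - 209.255.255.255) -> R6
  209.152.0.0/13 (209.152.0.0 - 209.159.255.255) -> R13
  209.154.128.0/17 (209.154.128.0 - 209.154.255.255) -> R7
More-specific entries that do NOT match:
  209.146.251.0/29 (209.146.251.0 - 209.146.251.7) does not contain 209.154.251.4
  209.186.251.0/25 (209.186.251.0 - 209.186.251.127) does not contain 209.154.251.4
  209.154.249.0/25 (209.154.249.0 - 209.154.249.127) does not contain 209.154.251.4
  209.154.255.0/24 (209.154.255.0 - 209.154.255.255) does not contain 209.154.251.4
  81.154.251.0/24 (81.154.251.0 - 81.154.251.255) does not contain 209.154.251.4
  209.154.252.0/22 (209.154.252.0 - 209.154.255.255) does not contain 209.154.251.4
  209.138.248.0/22 (209.138.248.0 - 209.138.251.255) does not contain 209.154.251.4
Longest matching prefix is /17 -> next hop R7.

R7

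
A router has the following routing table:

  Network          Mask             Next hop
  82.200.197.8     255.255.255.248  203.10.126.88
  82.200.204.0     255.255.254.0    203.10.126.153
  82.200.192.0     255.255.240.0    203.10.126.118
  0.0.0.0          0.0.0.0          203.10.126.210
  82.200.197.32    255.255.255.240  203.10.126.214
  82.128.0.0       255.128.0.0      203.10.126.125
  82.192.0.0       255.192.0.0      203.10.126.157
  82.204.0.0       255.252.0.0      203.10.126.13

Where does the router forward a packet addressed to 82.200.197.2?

Routes whose prefix contains 82.200.197.2:
  0.0.0.0/0 (default, matches everything) -> 203.10.126.210
  82.128.0.0/9 (82.128.0.0 - 82.255.255.255) -> 203.10.126.125
  82.192.0.0/10 (82.192.0.0 - 82.255.255.255) -> 203.10.126.157
  82.200.192.0/20 (82.200.192.0 - 82.200.207.255) -> 203.10.126.118
More-specific entries that do NOT match:
  82.200.197.8/29 (82.200.197.8 - 82.200.197.15) does not contain 82.200.197.2
  82.200.197.32/28 (82.200.197.32 - 82.200.197.47) does not contain 82.200.197.2
  82.200.204.0/23 (82.200.204.0 - 82.200.205.255) does not contain 82.200.197.2
Longest matching prefix is /20 -> next hop 203.10.126.118.

203.10.126.118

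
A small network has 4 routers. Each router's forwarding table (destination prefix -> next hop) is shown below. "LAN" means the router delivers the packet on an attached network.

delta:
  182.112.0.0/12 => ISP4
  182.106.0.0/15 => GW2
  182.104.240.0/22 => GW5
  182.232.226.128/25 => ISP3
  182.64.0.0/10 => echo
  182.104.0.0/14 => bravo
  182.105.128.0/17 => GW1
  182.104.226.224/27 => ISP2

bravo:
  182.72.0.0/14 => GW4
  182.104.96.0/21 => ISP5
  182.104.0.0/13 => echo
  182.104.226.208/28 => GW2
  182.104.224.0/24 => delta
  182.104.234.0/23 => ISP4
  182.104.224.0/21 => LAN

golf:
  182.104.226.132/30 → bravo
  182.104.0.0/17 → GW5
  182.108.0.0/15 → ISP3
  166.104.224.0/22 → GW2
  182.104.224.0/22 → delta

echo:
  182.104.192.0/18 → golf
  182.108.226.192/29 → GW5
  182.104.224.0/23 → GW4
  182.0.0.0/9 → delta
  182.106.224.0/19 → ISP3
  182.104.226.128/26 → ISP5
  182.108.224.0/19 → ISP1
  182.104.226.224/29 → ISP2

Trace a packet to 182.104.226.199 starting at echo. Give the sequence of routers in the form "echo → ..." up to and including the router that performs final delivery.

At echo: longest match for 182.104.226.199 is 182.104.192.0/18 -> golf
At golf: longest match for 182.104.226.199 is 182.104.224.0/22 -> delta
At delta: longest match for 182.104.226.199 is 182.104.0.0/14 -> bravo
At bravo: longest match for 182.104.226.199 is 182.104.224.0/21 -> LAN

echo → golf → delta → bravo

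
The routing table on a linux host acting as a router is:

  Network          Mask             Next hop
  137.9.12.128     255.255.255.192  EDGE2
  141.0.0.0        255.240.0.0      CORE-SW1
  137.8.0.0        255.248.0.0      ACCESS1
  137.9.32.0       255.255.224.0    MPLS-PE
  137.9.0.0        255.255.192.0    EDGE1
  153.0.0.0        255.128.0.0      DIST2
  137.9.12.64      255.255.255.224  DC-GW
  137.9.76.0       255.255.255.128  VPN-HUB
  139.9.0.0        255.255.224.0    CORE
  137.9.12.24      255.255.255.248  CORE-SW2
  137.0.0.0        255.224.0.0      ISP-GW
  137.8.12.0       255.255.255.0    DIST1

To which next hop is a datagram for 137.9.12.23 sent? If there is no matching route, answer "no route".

EDGE1

Routes whose prefix contains 137.9.12.23:
  137.0.0.0/11 (137.0.0.0 - 137.31.255.255) -> ISP-GW
  137.8.0.0/13 (137.8.0.0 - 137.15.255.255) -> ACCESS1
  137.9.0.0/18 (137.9.0.0 - 137.9.63.255) -> EDGE1
More-specific entries that do NOT match:
  137.9.12.24/29 (137.9.12.24 - 137.9.12.31) does not contain 137.9.12.23
  137.9.12.64/27 (137.9.12.64 - 137.9.12.95) does not contain 137.9.12.23
  137.9.12.128/26 (137.9.12.128 - 137.9.12.191) does not contain 137.9.12.23
  137.9.76.0/25 (137.9.76.0 - 137.9.76.127) does not contain 137.9.12.23
  137.8.12.0/24 (137.8.12.0 - 137.8.12.255) does not contain 137.9.12.23
  137.9.32.0/19 (137.9.32.0 - 137.9.63.255) does not contain 137.9.12.23
  139.9.0.0/19 (139.9.0.0 - 139.9.31.255) does not contain 137.9.12.23
Longest matching prefix is /18 -> next hop EDGE1.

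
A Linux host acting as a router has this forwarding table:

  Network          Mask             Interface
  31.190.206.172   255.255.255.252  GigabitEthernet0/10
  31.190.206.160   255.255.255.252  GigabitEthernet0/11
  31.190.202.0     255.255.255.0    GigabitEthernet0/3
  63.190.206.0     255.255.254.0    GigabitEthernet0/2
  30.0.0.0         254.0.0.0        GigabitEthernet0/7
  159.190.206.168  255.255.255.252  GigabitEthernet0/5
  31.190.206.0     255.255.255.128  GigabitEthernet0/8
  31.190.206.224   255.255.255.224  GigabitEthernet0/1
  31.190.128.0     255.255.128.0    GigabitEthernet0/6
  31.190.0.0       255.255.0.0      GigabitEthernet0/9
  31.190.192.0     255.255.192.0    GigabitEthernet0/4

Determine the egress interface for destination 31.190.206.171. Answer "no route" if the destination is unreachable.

Routes whose prefix contains 31.190.206.171:
  30.0.0.0/7 (30.0.0.0 - 31.255.255.255) -> GigabitEthernet0/7
  31.190.0.0/16 (31.190.0.0 - 31.190.255.255) -> GigabitEthernet0/9
  31.190.128.0/17 (31.190.128.0 - 31.190.255.255) -> GigabitEthernet0/6
  31.190.192.0/18 (31.190.192.0 - 31.190.255.255) -> GigabitEthernet0/4
More-specific entries that do NOT match:
  31.190.206.172/30 (31.190.206.172 - 31.190.206.175) does not contain 31.190.206.171
  31.190.206.160/30 (31.190.206.160 - 31.190.206.163) does not contain 31.190.206.171
  159.190.206.168/30 (159.190.206.168 - 159.190.206.171) does not contain 31.190.206.171
  31.190.206.224/27 (31.190.206.224 - 31.190.206.255) does not contain 31.190.206.171
  31.190.206.0/25 (31.190.206.0 - 31.190.206.127) does not contain 31.190.206.171
  31.190.202.0/24 (31.190.202.0 - 31.190.202.255) does not contain 31.190.206.171
  63.190.206.0/23 (63.190.206.0 - 63.190.207.255) does not contain 31.190.206.171
Longest matching prefix is /18 -> interface GigabitEthernet0/4.

GigabitEthernet0/4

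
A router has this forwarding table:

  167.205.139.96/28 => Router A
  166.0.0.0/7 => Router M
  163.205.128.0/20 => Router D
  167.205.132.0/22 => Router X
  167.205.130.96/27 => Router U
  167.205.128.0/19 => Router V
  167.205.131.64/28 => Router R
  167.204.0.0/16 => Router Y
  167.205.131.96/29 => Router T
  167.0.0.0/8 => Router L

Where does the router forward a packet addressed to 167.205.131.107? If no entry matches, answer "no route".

Routes whose prefix contains 167.205.131.107:
  166.0.0.0/7 (166.0.0.0 - 167.255.255.255) -> Router M
  167.0.0.0/8 (167.0.0.0 - 167.255.255.255) -> Router L
  167.205.128.0/19 (167.205.128.0 - 167.205.159.255) -> Router V
More-specific entries that do NOT match:
  167.205.131.96/29 (167.205.131.96 - 167.205.131.103) does not contain 167.205.131.107
  167.205.139.96/28 (167.205.139.96 - 167.205.139.111) does not contain 167.205.131.107
  167.205.131.64/28 (167.205.131.64 - 167.205.131.79) does not contain 167.205.131.107
  167.205.130.96/27 (167.205.130.96 - 167.205.130.127) does not contain 167.205.131.107
  167.205.132.0/22 (167.205.132.0 - 167.205.135.255) does not contain 167.205.131.107
  163.205.128.0/20 (163.205.128.0 - 163.205.143.255) does not contain 167.205.131.107
Longest matching prefix is /19 -> next hop Router V.

Router V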